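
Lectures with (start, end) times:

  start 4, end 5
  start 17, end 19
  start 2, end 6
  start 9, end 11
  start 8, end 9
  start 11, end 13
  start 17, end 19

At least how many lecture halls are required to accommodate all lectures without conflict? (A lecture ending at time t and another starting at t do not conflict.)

The answer is the maximum number of intervals overlapping at any instant.
Events (time:±→running): 2:+→1 4:+→2 … peak 2.

2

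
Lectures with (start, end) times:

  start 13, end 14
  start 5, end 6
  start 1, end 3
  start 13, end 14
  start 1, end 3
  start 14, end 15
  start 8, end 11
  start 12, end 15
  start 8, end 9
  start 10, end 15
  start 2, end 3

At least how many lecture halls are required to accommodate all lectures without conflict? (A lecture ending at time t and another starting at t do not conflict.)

4

starts: [1, 1, 2, 5, 8, 8, 10, 12, 13, 13, 14]
ends:   [3, 3, 3, 6, 9, 11, 14, 14, 15, 15, 15]
s1→1 s1→2 s2→3 e3→2 e3→1 e3→0 s5→1 e6→0 s8→1 s8→2 e9→1 s10→2 e11→1 s12→2 s13→3 s13→4  — peak 4.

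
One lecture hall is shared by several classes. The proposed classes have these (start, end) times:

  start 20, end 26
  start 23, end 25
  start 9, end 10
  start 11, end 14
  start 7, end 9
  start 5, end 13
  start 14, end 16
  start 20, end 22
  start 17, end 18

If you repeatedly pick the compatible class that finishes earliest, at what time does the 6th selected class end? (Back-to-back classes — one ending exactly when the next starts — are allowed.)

22

Sorted by end: (7,9)  (9,10)  (5,13)  (11,14)  (14,16)  (17,18)  (20,22)  (23,25)  (20,26)
take (7,9); take (9,10); take (11,14); take (14,16); take (17,18); take (20,22); take (23,25); skip (20,26).
Selected: (7,9) (9,10) (11,14) (14,16) (17,18) (20,22) (23,25)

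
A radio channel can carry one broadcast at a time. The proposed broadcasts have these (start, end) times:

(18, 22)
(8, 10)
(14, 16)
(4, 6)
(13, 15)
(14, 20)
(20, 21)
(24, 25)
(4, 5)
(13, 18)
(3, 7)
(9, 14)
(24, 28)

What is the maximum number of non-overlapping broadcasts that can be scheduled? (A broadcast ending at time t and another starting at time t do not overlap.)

5

Sorted by end: (4,5)  (4,6)  (3,7)  (8,10)  (9,14)  (13,15)  (14,16)  (13,18)  (14,20)  (20,21)  (18,22)  (24,25)  (24,28)
take (4,5); take (8,10); take (13,15); skip (14,16); take (20,21); take (24,25).
Selected 5 broadcasts.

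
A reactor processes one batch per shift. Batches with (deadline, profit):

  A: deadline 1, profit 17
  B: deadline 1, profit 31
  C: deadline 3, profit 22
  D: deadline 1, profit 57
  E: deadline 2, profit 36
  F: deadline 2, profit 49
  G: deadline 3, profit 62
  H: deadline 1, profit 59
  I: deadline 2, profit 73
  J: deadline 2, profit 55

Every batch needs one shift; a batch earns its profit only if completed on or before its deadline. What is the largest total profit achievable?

Sort by profit descending; place each in the latest free slot ≤ its deadline.
Profit order: I=73 G=62 H=59 D=57 J=55 F=49 E=36 B=31 C=22 A=17
Assign: I→slot 2, G→slot 3, H→slot 1, D skipped, J skipped, F skipped, E skipped, B skipped, C skipped, A skipped.
Slots: [1:H] [2:I] [3:G]
Profit = 59 + 73 + 62 = 194

194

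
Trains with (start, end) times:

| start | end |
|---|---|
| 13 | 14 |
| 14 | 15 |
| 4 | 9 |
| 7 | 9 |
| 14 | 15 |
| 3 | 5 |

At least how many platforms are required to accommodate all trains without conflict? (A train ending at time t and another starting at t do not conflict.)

Events (time:±→running): 3:+→1 4:+→2 … peak 2.

2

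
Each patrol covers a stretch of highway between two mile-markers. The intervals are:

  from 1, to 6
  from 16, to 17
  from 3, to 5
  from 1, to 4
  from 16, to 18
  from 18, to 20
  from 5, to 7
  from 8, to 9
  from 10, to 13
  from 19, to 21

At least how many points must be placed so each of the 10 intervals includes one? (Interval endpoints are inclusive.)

Sort by right endpoint; whenever an interval is uncovered, place a point at its right end.
Sorted: [1,4] [3,5] [1,6] [5,7] [8,9] [10,13] [16,17] [16,18] [18,20] [19,21]
{[1,4],[3,5],[1,6]} hit by 4; {[5,7]} hit by 7; {[8,9]} hit by 9; {[10,13]} hit by 13; {[16,17],[16,18]} hit by 17; {[18,20],[19,21]} hit by 20.
Points: 4, 7, 9, 13, 17, 20 (6 total).

6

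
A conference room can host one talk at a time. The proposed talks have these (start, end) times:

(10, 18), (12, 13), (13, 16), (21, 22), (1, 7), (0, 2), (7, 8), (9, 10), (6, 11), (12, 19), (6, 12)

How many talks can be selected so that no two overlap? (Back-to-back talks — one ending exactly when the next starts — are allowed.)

Greedy by earliest finish: after sorting by end time, pick each interval compatible with the last pick.
Sorted by end: (0,2)  (1,7)  (7,8)  (9,10)  (6,11)  (6,12)  (12,13)  (13,16)  (10,18)  (12,19)  (21,22)
take (0,2); skip (1,7); take (7,8); take (9,10); take (12,13); take (13,16); take (21,22).
Selected 6 talks.

6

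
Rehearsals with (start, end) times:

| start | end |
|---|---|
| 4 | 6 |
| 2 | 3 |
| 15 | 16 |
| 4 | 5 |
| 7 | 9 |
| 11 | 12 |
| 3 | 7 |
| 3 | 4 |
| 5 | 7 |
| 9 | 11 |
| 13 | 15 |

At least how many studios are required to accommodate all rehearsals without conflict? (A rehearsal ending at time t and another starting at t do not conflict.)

3

Count concurrent intervals with a sweep; the peak is the room count.
starts: [2, 3, 3, 4, 4, 5, 7, 9, 11, 13, 15]
ends:   [3, 4, 5, 6, 7, 7, 9, 11, 12, 15, 16]
s2→1 e3→0 s3→1 s3→2 e4→1 s4→2 s4→3  — peak 3.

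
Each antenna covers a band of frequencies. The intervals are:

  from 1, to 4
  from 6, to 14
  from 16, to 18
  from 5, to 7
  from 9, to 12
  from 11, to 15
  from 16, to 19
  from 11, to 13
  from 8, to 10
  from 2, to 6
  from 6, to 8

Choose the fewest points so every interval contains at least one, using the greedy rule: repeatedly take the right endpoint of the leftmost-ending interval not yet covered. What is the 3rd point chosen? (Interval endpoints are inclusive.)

10

Sorted: [1,4] [2,6] [5,7] [6,8] [8,10] [9,12] [11,13] [6,14] [11,15] [16,18] [16,19]
{[1,4],[2,6]} hit by 4; {[5,7],[6,8]} hit by 7; {[8,10],[9,12]} hit by 10; {[11,13],[6,14],[11,15]} hit by 13; {[16,18],[16,19]} hit by 18.
Points: 4, 7, 10, 13, 18 (5 total).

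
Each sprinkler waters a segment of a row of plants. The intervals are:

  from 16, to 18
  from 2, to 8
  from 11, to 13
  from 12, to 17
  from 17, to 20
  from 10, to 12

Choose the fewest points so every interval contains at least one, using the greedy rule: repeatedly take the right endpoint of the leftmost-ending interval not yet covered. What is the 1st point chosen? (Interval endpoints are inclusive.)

By right end: [2,8]  [10,12]  [11,13]  [12,17]  [16,18]  [17,20]
[2,8] uncovered → point at 8; [10,12] uncovered → point at 12; [16,18] uncovered → point at 18.
Points: 8, 12, 18 (3 total).

8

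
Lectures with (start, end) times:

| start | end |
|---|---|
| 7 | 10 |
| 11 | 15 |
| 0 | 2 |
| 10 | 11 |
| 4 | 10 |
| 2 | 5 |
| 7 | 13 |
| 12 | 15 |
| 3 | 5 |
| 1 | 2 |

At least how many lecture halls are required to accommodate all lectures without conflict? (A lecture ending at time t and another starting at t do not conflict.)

Events (time:±→running): 0:+→1 1:+→2 2:-→1 2:-→0 2:+→1 3:+→2 4:+→3 … peak 3.

3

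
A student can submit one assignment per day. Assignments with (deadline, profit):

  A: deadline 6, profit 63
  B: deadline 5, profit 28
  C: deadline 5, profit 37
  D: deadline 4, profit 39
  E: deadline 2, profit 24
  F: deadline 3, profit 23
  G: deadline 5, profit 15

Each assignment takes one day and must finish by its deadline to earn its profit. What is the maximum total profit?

214

Profit order: A=63 D=39 C=37 B=28 E=24 F=23 G=15
Assign: A→slot 6, D→slot 4, C→slot 5, B→slot 3, E→slot 2, F→slot 1, G skipped.
Slots: [1:F] [2:E] [3:B] [4:D] [5:C] [6:A]
Profit = 23 + 24 + 28 + 39 + 37 + 63 = 214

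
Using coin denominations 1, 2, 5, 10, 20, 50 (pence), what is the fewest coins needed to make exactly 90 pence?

3

90 = 1×50 + 2×20
Total coins = 1 + 2 = 3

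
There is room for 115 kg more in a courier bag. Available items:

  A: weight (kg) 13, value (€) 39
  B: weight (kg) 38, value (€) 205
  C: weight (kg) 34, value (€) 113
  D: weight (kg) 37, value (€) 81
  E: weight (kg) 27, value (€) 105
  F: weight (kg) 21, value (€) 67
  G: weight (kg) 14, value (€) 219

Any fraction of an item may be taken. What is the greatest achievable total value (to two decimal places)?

Sort by value per unit weight and fill in that order.
Ratios (sorted): G 15.64, B 5.39, E 3.89, C 3.32, F 3.19, A 3.00, D 2.19
take G (14 @ 219); take B (38 @ 205); take E (27 @ 105); take C (34 @ 113); take 2/21 of F → 6.38. Capacity used 115/115.
Total value = 648.38

648.38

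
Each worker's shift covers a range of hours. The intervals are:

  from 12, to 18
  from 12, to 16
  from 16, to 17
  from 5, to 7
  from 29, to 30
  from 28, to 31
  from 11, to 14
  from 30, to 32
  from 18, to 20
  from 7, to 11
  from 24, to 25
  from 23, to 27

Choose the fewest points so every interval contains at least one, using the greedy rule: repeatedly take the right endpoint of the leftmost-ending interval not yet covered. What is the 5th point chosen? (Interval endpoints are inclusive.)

25

Sorted: [5,7] [7,11] [11,14] [12,16] [16,17] [12,18] [18,20] [24,25] [23,27] [29,30] [28,31] [30,32]
{[5,7],[7,11]} hit by 7; {[11,14],[12,16]} hit by 14; {[16,17],[12,18]} hit by 17; {[18,20]} hit by 20; {[24,25],[23,27]} hit by 25; {[29,30],[28,31],[30,32]} hit by 30.
Points: 7, 14, 17, 20, 25, 30 (6 total).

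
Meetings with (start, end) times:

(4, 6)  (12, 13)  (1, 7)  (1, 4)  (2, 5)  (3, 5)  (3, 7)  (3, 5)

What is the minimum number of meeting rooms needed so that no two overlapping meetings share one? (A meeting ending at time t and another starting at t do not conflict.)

Count concurrent intervals with a sweep; the peak is the room count.
Events (time:±→running): 1:+→1 1:+→2 2:+→3 3:+→4 3:+→5 3:+→6 … peak 6.

6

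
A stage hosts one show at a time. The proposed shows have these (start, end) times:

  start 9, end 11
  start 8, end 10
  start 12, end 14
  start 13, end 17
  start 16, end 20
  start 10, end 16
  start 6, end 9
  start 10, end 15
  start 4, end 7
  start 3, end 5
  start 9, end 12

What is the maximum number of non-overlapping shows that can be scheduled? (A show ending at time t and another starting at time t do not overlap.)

5

By end time: (3,5), (4,7), (6,9), (8,10), (9,11), (9,12), (12,14), (10,15), (10,16), (13,17), (16,20).
Pick (3,5); next start ≥ 5 → (6,9); next start ≥ 9 → (9,11); next start ≥ 11 → (12,14); next start ≥ 14 → (16,20).
Selected 5 shows.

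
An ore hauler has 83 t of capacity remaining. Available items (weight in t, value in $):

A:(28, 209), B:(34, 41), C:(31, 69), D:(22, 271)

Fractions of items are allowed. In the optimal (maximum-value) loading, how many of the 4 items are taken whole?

3

Ratios (sorted): D 12.32, A 7.46, C 2.23, B 1.21
take D (22 @ 271); take A (28 @ 209); take C (31 @ 69); take 2/34 of B → 2.41. Capacity used 83/83.
3 item(s) taken whole; one partial (take 2/34 of B).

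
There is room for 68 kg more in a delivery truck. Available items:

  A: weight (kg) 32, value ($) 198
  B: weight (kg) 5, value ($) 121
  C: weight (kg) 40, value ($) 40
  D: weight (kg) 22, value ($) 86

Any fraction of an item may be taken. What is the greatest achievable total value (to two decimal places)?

Ratios (sorted): B 24.20, A 6.19, D 3.91, C 1.00
take B (5 @ 121); take A (32 @ 198); take D (22 @ 86); take 9/40 of C → 9.00. Capacity used 68/68.
Total value = 414.00

414.00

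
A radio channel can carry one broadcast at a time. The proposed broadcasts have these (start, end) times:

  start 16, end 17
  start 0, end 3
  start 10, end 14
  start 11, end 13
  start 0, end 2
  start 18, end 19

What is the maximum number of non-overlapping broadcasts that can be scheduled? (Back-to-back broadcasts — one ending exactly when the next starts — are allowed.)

By end time: (0,2), (0,3), (11,13), (10,14), (16,17), (18,19).
Pick (0,2); next start ≥ 2 → (11,13); next start ≥ 13 → (16,17); next start ≥ 17 → (18,19).
Selected 4 broadcasts.

4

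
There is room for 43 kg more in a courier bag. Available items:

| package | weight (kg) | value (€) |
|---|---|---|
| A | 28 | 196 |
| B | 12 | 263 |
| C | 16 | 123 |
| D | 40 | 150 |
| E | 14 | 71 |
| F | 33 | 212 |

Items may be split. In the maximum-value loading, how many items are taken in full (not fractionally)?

2

Sort by value per unit weight and fill in that order.
Order: B (263/12=21.92) > C (123/16=7.69) > A (196/28=7.00) > F (212/33=6.42) > E (71/14=5.07) > D (150/40=3.75)
Fill: take B (12 @ 263) → take C (16 @ 123) → take 15/28 of A → 105.00; 43/43 used.
2 item(s) taken whole; one partial (take 15/28 of A).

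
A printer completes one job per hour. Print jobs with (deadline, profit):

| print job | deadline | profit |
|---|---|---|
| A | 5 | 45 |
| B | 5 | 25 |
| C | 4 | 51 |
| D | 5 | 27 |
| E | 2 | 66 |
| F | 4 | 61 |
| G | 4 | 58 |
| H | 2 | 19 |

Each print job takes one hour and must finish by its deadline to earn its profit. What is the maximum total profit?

281

Sort by profit descending; place each in the latest free slot ≤ its deadline.
Profit order: E=66 F=61 G=58 C=51 A=45 D=27 B=25 H=19
Assign: E→slot 2, F→slot 4, G→slot 3, C→slot 1, A→slot 5, D skipped, B skipped, H skipped.
Slots: [1:C] [2:E] [3:G] [4:F] [5:A]
Profit = 51 + 66 + 58 + 61 + 45 = 281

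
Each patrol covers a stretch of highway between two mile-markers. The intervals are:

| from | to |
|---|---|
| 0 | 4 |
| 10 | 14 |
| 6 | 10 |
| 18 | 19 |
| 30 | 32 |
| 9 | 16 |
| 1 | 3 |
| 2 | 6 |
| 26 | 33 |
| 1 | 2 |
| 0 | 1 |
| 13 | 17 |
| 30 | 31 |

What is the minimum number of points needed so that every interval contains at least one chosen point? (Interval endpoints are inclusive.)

Sort by right endpoint; whenever an interval is uncovered, place a point at its right end.
By right end: [0,1]  [1,2]  [1,3]  [0,4]  [2,6]  [6,10]  [10,14]  [9,16]  [13,17]  [18,19]  [30,31]  [30,32]  [26,33]
[0,1] uncovered → point at 1; [2,6] uncovered → point at 6; [10,14] uncovered → point at 14; [18,19] uncovered → point at 19; [30,31] uncovered → point at 31.
Points: 1, 6, 14, 19, 31 (5 total).

5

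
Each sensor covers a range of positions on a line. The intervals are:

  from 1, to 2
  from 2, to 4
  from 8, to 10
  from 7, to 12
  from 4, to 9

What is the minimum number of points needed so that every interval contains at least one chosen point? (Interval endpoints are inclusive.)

2

Sort by right endpoint; whenever an interval is uncovered, place a point at its right end.
Sorted: [1,2] [2,4] [4,9] [8,10] [7,12]
{[1,2],[2,4]} hit by 2; {[4,9],[8,10],[7,12]} hit by 9.
Points: 2, 9 (2 total).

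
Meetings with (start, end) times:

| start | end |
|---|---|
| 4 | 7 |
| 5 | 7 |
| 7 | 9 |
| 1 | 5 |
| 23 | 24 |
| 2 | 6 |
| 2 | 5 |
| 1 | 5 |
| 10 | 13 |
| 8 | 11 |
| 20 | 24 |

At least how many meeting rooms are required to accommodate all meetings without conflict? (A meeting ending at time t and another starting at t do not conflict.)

The answer is the maximum number of intervals overlapping at any instant.
Events (time:±→running): 1:+→1 1:+→2 2:+→3 2:+→4 4:+→5 … peak 5.

5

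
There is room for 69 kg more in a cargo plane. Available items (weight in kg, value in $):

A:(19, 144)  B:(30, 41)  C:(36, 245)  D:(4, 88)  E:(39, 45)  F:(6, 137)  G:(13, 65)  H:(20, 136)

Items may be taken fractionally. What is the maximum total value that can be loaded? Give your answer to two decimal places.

641.20

Greedy by value/weight ratio, highest first.
Ratios (sorted): F 22.83, D 22.00, A 7.58, C 6.81, H 6.80, G 5.00, B 1.37, E 1.15
take F (6 @ 137); take D (4 @ 88); take A (19 @ 144); take C (36 @ 245); take 4/20 of H → 27.20. Capacity used 69/69.
Total value = 641.20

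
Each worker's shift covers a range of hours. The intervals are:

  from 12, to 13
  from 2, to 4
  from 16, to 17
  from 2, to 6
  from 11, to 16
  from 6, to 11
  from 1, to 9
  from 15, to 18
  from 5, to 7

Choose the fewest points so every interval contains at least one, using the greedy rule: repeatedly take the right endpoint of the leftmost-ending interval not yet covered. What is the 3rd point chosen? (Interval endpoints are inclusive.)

13

Sorted: [2,4] [2,6] [5,7] [1,9] [6,11] [12,13] [11,16] [16,17] [15,18]
{[2,4],[2,6]} hit by 4; {[5,7],[1,9],[6,11]} hit by 7; {[12,13],[11,16]} hit by 13; {[16,17],[15,18]} hit by 17.
Points: 4, 7, 13, 17 (4 total).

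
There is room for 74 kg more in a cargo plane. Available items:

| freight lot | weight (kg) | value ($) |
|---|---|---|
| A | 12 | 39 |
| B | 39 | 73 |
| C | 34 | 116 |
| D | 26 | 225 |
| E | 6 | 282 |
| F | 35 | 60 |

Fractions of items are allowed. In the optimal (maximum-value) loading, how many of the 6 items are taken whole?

Greedy by value/weight ratio, highest first.
Ratios (sorted): E 47.00, D 8.65, C 3.41, A 3.25, B 1.87, F 1.71
take E (6 @ 282); take D (26 @ 225); take C (34 @ 116); take 8/12 of A → 26.00. Capacity used 74/74.
3 item(s) taken whole; one partial (take 8/12 of A).

3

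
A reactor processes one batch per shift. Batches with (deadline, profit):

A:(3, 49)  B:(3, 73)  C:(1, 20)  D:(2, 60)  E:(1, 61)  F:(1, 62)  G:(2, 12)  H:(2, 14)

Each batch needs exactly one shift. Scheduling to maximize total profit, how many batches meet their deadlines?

By profit: B(d3,73), F(d1,62), E(d1,61), D(d2,60), A(d3,49), C(d1,20), H(d2,14), G(d2,12)
B→slot 3; F→slot 1; E skipped; D→slot 2; A skipped; C skipped; H skipped; G skipped.
3 of 8 scheduled.

3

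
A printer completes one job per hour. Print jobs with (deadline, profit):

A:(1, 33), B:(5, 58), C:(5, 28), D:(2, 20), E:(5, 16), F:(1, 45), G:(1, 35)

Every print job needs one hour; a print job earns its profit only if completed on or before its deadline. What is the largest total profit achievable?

Profit order: B=58 F=45 G=35 A=33 C=28 D=20 E=16
Assign: B→slot 5, F→slot 1, G skipped, A skipped, C→slot 4, D→slot 2, E→slot 3.
Slots: [1:F] [2:D] [3:E] [4:C] [5:B]
Profit = 45 + 20 + 16 + 28 + 58 = 167

167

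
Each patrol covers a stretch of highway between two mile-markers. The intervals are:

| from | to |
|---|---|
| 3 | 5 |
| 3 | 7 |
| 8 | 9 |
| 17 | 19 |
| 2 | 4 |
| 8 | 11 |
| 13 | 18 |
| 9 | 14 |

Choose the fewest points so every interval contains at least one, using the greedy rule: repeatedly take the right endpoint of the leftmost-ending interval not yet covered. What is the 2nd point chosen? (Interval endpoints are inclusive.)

9

Sorted: [2,4] [3,5] [3,7] [8,9] [8,11] [9,14] [13,18] [17,19]
{[2,4],[3,5],[3,7]} hit by 4; {[8,9],[8,11],[9,14]} hit by 9; {[13,18],[17,19]} hit by 18.
Points: 4, 9, 18 (3 total).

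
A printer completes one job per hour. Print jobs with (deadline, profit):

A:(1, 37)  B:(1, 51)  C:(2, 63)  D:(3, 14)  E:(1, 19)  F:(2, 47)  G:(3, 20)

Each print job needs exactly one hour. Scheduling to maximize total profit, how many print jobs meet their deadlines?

3

Profit order: C=63 B=51 F=47 A=37 G=20 E=19 D=14
Assign: C→slot 2, B→slot 1, F skipped, A skipped, G→slot 3, E skipped, D skipped.
Slots: [1:B] [2:C] [3:G]
3 of 7 scheduled.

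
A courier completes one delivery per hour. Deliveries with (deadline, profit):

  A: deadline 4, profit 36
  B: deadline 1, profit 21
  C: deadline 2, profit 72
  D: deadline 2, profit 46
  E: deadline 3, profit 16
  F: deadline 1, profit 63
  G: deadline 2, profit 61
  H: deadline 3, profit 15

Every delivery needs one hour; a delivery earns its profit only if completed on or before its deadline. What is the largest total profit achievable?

Sort by profit descending; place each in the latest free slot ≤ its deadline.
By profit: C(d2,72), F(d1,63), G(d2,61), D(d2,46), A(d4,36), B(d1,21), E(d3,16), H(d3,15)
C→slot 2; F→slot 1; G skipped; D skipped; A→slot 4; B skipped; E→slot 3; H skipped.
Profit = 63 + 72 + 16 + 36 = 187

187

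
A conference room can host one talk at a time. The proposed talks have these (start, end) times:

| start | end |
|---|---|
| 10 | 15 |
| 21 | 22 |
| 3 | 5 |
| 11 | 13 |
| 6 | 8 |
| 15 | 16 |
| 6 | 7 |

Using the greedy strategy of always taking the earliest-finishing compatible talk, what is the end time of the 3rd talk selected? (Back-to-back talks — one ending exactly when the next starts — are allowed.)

13

Sort by end time and greedily take each interval whose start is ≥ the last chosen end.
Sorted by end: (3,5)  (6,7)  (6,8)  (11,13)  (10,15)  (15,16)  (21,22)
take (3,5); take (6,7); take (11,13); take (15,16); take (21,22).
Selected: (3,5) (6,7) (11,13) (15,16) (21,22)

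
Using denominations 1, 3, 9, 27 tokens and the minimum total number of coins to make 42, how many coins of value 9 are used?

42 = 1×27 + 1×9 + 2×3
Count of 9: 1

1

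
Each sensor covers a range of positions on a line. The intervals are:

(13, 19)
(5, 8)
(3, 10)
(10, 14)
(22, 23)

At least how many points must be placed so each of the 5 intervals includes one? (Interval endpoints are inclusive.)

3

Sort by right endpoint; whenever an interval is uncovered, place a point at its right end.
By right end: [5,8]  [3,10]  [10,14]  [13,19]  [22,23]
[5,8] uncovered → point at 8; [10,14] uncovered → point at 14; [22,23] uncovered → point at 23.
Points: 8, 14, 23 (3 total).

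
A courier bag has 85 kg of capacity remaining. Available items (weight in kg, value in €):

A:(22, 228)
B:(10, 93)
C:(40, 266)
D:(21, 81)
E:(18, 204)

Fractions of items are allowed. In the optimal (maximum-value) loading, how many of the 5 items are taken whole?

3

Sort by value per unit weight and fill in that order.
Ratios (sorted): E 11.33, A 10.36, B 9.30, C 6.65, D 3.86
take E (18 @ 204); take A (22 @ 228); take B (10 @ 93); take 35/40 of C → 232.75. Capacity used 85/85.
3 item(s) taken whole; one partial (take 35/40 of C).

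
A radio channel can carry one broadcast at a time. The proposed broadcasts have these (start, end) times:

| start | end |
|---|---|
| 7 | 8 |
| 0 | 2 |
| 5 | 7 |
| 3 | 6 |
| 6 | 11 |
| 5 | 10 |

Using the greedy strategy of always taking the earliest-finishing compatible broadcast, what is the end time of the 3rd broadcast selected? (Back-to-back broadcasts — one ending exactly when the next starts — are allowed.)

Sort by end time and greedily take each interval whose start is ≥ the last chosen end.
Sorted by end: (0,2)  (3,6)  (5,7)  (7,8)  (5,10)  (6,11)
take (0,2); take (3,6); take (7,8); skip (6,11).
Selected: (0,2) (3,6) (7,8)

8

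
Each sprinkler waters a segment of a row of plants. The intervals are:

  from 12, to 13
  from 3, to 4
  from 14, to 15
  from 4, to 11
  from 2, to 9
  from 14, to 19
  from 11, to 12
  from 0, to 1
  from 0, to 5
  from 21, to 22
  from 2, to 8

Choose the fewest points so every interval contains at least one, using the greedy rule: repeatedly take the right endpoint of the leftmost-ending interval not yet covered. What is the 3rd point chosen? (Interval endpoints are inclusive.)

By right end: [0,1]  [3,4]  [0,5]  [2,8]  [2,9]  [4,11]  [11,12]  [12,13]  [14,15]  [14,19]  [21,22]
[0,1] uncovered → point at 1; [3,4] uncovered → point at 4; [11,12] uncovered → point at 12; [14,15] uncovered → point at 15; [21,22] uncovered → point at 22.
Points: 1, 4, 12, 15, 22 (5 total).

12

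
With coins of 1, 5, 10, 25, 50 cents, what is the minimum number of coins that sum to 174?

Use the largest denomination that fits, subtract, and repeat.
174 − 3×50→24 − 2×10→4 − 4×1→0
Total coins = 3 + 2 + 4 = 9

9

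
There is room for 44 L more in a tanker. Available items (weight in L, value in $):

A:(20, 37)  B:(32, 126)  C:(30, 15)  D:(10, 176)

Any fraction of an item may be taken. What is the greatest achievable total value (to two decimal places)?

Greedy by value/weight ratio, highest first.
Ratios (sorted): D 17.60, B 3.94, A 1.85, C 0.50
take D (10 @ 176); take B (32 @ 126); take 2/20 of A → 3.70. Capacity used 44/44.
Total value = 305.70

305.70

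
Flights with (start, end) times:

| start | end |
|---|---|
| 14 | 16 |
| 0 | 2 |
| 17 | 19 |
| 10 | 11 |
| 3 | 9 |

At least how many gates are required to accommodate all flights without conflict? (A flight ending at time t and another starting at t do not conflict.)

Count concurrent intervals with a sweep; the peak is the room count.
Events (time:±→running): 0:+→1 … peak 1.

1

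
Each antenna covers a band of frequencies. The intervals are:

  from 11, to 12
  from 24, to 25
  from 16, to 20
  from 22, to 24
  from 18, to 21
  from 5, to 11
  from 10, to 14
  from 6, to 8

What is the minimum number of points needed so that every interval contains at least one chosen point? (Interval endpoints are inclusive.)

Sort by right endpoint; whenever an interval is uncovered, place a point at its right end.
Sorted: [6,8] [5,11] [11,12] [10,14] [16,20] [18,21] [22,24] [24,25]
{[6,8],[5,11]} hit by 8; {[11,12],[10,14]} hit by 12; {[16,20],[18,21]} hit by 20; {[22,24],[24,25]} hit by 24.
Points: 8, 12, 20, 24 (4 total).

4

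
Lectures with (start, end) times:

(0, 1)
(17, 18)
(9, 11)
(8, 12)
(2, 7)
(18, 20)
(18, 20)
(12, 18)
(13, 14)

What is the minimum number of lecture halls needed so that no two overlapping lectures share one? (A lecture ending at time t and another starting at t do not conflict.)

The answer is the maximum number of intervals overlapping at any instant.
Events (time:±→running): 0:+→1 1:-→0 2:+→1 7:-→0 8:+→1 9:+→2 … peak 2.

2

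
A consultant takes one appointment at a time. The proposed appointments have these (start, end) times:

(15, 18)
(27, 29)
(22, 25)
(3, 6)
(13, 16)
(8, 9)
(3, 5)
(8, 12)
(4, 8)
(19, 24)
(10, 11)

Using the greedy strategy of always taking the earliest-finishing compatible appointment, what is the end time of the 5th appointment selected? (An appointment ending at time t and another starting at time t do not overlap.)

24

Sorted by end: (3,5)  (3,6)  (4,8)  (8,9)  (10,11)  (8,12)  (13,16)  (15,18)  (19,24)  (22,25)  (27,29)
take (3,5); take (8,9); take (10,11); take (13,16); take (19,24); take (27,29).
Selected: (3,5) (8,9) (10,11) (13,16) (19,24) (27,29)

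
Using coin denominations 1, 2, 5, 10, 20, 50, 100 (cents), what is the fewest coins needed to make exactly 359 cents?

7

359 = 3×100 + 1×50 + 1×5 + 2×2
Total coins = 3 + 1 + 1 + 2 = 7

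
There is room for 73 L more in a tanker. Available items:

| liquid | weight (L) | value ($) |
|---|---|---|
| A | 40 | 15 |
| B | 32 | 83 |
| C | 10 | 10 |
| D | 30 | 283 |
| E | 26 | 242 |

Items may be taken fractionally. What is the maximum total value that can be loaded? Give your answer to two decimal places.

Ratios (sorted): D 9.43, E 9.31, B 2.59, C 1.00, A 0.38
take D (30 @ 283); take E (26 @ 242); take 17/32 of B → 44.09. Capacity used 73/73.
Total value = 569.09

569.09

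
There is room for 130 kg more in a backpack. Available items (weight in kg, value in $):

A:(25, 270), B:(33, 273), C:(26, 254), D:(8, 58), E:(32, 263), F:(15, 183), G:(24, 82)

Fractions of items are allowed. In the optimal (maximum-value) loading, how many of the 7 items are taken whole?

4

Greedy by value/weight ratio, highest first.
Order: F (183/15=12.20) > A (270/25=10.80) > C (254/26=9.77) > B (273/33=8.27) > E (263/32=8.22) > D (58/8=7.25) > G (82/24=3.42)
Fill: take F (15 @ 183) → take A (25 @ 270) → take C (26 @ 254) → take B (33 @ 273) → take 31/32 of E → 254.78; 130/130 used.
4 item(s) taken whole; one partial (take 31/32 of E).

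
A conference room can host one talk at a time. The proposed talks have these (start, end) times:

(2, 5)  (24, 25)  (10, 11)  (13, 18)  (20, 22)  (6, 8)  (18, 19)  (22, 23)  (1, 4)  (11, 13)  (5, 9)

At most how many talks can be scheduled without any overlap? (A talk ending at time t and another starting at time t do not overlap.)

9

Order by finish time; keep every interval that doesn't clash with the previous kept one.
By end time: (1,4), (2,5), (6,8), (5,9), (10,11), (11,13), (13,18), (18,19), (20,22), (22,23), (24,25).
Pick (1,4); next start ≥ 4 → (6,8); next start ≥ 8 → (10,11); next start ≥ 11 → (11,13); next start ≥ 13 → (13,18); next start ≥ 18 → (18,19); next start ≥ 19 → (20,22); next start ≥ 22 → (22,23); next start ≥ 23 → (24,25).
Selected 9 talks.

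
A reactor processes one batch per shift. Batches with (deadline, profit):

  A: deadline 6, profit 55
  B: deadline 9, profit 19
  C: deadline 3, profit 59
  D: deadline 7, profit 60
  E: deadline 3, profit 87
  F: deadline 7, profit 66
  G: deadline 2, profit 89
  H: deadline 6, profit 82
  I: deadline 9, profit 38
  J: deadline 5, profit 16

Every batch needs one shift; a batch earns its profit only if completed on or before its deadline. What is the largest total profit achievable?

Sort by profit descending; place each in the latest free slot ≤ its deadline.
Profit order: G=89 E=87 H=82 F=66 D=60 C=59 A=55 I=38 B=19 J=16
Assign: G→slot 2, E→slot 3, H→slot 6, F→slot 7, D→slot 5, C→slot 1, A→slot 4, I→slot 9, B→slot 8, J skipped.
Slots: [1:C] [2:G] [3:E] [4:A] [5:D] [6:H] [7:F] [8:B] [9:I]
Profit = 59 + 89 + 87 + 55 + 60 + 82 + 66 + 19 + 38 = 555

555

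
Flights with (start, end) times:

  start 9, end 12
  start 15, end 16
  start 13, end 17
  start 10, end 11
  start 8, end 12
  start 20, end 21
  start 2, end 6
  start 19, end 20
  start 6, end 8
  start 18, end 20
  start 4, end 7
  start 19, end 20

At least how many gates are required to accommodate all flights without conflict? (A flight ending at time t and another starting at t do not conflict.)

3

The answer is the maximum number of intervals overlapping at any instant.
Events (time:±→running): 2:+→1 4:+→2 6:-→1 6:+→2 7:-→1 8:-→0 8:+→1 9:+→2 10:+→3 … peak 3.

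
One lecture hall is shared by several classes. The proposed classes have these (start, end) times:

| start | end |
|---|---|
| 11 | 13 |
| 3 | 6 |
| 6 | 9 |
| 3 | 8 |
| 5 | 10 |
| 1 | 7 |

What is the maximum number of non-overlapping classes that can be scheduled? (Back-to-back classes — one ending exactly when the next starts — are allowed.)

Greedy by earliest finish: after sorting by end time, pick each interval compatible with the last pick.
By end time: (3,6), (1,7), (3,8), (6,9), (5,10), (11,13).
Pick (3,6); next start ≥ 6 → (6,9); next start ≥ 9 → (11,13).
Selected 3 classes.

3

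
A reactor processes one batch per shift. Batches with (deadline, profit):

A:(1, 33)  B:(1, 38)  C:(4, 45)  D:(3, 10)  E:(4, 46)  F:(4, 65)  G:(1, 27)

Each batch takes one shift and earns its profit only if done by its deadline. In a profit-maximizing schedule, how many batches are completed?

Take jobs in profit order; each goes to the latest open slot no later than its deadline.
By profit: F(d4,65), E(d4,46), C(d4,45), B(d1,38), A(d1,33), G(d1,27), D(d3,10)
F→slot 4; E→slot 3; C→slot 2; B→slot 1; A skipped; G skipped; D skipped.
4 of 7 scheduled.

4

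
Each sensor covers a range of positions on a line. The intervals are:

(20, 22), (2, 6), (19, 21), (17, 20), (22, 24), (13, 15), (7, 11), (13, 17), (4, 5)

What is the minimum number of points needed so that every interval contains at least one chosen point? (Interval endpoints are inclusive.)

Sorted: [4,5] [2,6] [7,11] [13,15] [13,17] [17,20] [19,21] [20,22] [22,24]
{[4,5],[2,6]} hit by 5; {[7,11]} hit by 11; {[13,15],[13,17]} hit by 15; {[17,20],[19,21],[20,22]} hit by 20; {[22,24]} hit by 24.
Points: 5, 11, 15, 20, 24 (5 total).

5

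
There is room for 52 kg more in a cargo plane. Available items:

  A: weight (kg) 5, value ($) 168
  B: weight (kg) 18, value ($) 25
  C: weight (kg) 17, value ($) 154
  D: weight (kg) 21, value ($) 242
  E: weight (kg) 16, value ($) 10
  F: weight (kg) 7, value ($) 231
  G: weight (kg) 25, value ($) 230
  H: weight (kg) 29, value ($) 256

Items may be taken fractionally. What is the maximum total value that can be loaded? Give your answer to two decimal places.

Sort by value per unit weight and fill in that order.
Ratios (sorted): A 33.60, F 33.00, D 11.52, G 9.20, C 9.06, H 8.83, B 1.39, E 0.62
take A (5 @ 168); take F (7 @ 231); take D (21 @ 242); take 19/25 of G → 174.80. Capacity used 52/52.
Total value = 815.80

815.80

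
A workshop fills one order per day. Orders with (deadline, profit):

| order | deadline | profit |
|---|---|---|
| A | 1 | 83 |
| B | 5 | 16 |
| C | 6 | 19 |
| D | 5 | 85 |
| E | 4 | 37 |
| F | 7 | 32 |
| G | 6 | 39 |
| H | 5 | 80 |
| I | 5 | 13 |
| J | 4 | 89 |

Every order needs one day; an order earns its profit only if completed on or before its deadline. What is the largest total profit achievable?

Sort by profit descending; place each in the latest free slot ≤ its deadline.
Profit order: J=89 D=85 A=83 H=80 G=39 E=37 F=32 C=19 B=16 I=13
Assign: J→slot 4, D→slot 5, A→slot 1, H→slot 3, G→slot 6, E→slot 2, F→slot 7, C skipped, B skipped, I skipped.
Slots: [1:A] [2:E] [3:H] [4:J] [5:D] [6:G] [7:F]
Profit = 83 + 37 + 80 + 89 + 85 + 39 + 32 = 445

445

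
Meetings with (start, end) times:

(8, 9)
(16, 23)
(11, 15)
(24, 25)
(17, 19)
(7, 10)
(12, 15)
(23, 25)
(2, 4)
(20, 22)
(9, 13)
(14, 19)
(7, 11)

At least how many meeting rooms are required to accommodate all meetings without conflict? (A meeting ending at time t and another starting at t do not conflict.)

3

starts: [2, 7, 7, 8, 9, 11, 12, 14, 16, 17, 20, 23, 24]
ends:   [4, 9, 10, 11, 13, 15, 15, 19, 19, 22, 23, 25, 25]
s2→1 e4→0 s7→1 s7→2 s8→3  — peak 3.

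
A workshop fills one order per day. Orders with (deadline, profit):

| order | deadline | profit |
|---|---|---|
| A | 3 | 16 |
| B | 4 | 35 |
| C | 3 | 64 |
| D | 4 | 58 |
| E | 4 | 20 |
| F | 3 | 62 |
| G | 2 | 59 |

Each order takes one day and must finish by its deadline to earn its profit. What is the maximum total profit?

By profit: C(d3,64), F(d3,62), G(d2,59), D(d4,58), B(d4,35), E(d4,20), A(d3,16)
C→slot 3; F→slot 2; G→slot 1; D→slot 4; B skipped; E skipped; A skipped.
Profit = 59 + 62 + 64 + 58 = 243

243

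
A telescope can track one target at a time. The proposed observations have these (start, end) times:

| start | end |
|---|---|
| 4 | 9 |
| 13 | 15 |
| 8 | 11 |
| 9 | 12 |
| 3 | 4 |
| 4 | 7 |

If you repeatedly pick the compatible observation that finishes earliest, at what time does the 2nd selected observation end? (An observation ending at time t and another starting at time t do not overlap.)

7

Order by finish time; keep every interval that doesn't clash with the previous kept one.
Sorted by end: (3,4)  (4,7)  (4,9)  (8,11)  (9,12)  (13,15)
take (3,4); take (4,7); take (8,11); take (13,15).
Selected: (3,4) (4,7) (8,11) (13,15)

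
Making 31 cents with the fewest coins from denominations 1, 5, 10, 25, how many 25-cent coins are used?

31 = 1×25 + 1×5 + 1×1
Count of 25: 1

1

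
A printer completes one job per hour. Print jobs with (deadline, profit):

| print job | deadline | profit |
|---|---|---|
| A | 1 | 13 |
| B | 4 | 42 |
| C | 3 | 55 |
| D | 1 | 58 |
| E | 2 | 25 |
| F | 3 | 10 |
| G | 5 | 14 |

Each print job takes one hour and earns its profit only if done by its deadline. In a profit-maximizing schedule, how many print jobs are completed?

5

Sort by profit descending; place each in the latest free slot ≤ its deadline.
Profit order: D=58 C=55 B=42 E=25 G=14 A=13 F=10
Assign: D→slot 1, C→slot 3, B→slot 4, E→slot 2, G→slot 5, A skipped, F skipped.
Slots: [1:D] [2:E] [3:C] [4:B] [5:G]
5 of 7 scheduled.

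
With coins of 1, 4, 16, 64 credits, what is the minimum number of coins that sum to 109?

Use the largest denomination that fits, subtract, and repeat.
109 = 1×64 + 2×16 + 3×4 + 1×1
Total coins = 1 + 2 + 3 + 1 = 7

7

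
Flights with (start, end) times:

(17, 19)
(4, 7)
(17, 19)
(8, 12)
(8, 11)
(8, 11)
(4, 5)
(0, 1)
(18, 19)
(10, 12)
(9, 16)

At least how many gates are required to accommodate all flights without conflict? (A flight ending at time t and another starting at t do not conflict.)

5

Events (time:±→running): 0:+→1 1:-→0 4:+→1 4:+→2 5:-→1 7:-→0 8:+→1 8:+→2 8:+→3 9:+→4 10:+→5 … peak 5.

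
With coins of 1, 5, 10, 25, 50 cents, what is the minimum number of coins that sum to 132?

6

132 = 2×50 + 1×25 + 1×5 + 2×1
Total coins = 2 + 1 + 1 + 2 = 6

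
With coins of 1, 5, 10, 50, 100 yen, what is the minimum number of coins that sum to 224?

8

Greedy: take as many of the largest coin as possible, then repeat with the remainder.
224 = 2×100 + 2×10 + 4×1
Total coins = 2 + 2 + 4 = 8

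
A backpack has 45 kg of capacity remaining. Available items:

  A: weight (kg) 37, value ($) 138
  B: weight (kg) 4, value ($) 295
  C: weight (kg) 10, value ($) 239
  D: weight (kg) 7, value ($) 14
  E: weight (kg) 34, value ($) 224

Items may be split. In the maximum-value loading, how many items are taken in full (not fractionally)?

2

Sort by value per unit weight and fill in that order.
Ratios (sorted): B 73.75, C 23.90, E 6.59, A 3.73, D 2.00
take B (4 @ 295); take C (10 @ 239); take 31/34 of E → 204.24. Capacity used 45/45.
2 item(s) taken whole; one partial (take 31/34 of E).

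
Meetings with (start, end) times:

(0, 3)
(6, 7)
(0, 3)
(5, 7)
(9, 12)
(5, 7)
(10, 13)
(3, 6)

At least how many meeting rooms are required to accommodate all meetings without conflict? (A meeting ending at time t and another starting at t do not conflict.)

3

Events (time:±→running): 0:+→1 0:+→2 3:-→1 3:-→0 3:+→1 5:+→2 5:+→3 … peak 3.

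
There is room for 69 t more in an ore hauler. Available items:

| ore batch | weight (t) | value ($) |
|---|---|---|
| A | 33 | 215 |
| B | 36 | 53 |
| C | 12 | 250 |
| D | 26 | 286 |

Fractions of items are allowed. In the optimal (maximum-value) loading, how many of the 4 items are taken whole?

2

Sort by value per unit weight and fill in that order.
Order: C (250/12=20.83) > D (286/26=11.00) > A (215/33=6.52) > B (53/36=1.47)
Fill: take C (12 @ 250) → take D (26 @ 286) → take 31/33 of A → 201.97; 69/69 used.
2 item(s) taken whole; one partial (take 31/33 of A).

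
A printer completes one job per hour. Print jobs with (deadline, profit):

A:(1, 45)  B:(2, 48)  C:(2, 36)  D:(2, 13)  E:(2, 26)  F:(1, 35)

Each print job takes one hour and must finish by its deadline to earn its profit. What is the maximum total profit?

By profit: B(d2,48), A(d1,45), C(d2,36), F(d1,35), E(d2,26), D(d2,13)
B→slot 2; A→slot 1; C skipped; F skipped; E skipped; D skipped.
Profit = 45 + 48 = 93

93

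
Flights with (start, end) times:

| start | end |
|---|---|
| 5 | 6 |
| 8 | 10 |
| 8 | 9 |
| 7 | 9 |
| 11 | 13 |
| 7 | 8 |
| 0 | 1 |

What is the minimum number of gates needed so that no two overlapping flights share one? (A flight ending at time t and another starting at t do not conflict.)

3

The answer is the maximum number of intervals overlapping at any instant.
starts: [0, 5, 7, 7, 8, 8, 11]
ends:   [1, 6, 8, 9, 9, 10, 13]
s0→1 e1→0 s5→1 e6→0 s7→1 s7→2 e8→1 s8→2 s8→3  — peak 3.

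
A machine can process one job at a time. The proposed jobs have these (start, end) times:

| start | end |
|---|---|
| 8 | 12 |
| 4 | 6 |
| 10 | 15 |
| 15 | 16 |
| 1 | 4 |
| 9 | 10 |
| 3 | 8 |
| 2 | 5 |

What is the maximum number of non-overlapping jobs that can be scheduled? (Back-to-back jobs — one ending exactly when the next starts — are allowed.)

Sorted by end: (1,4)  (2,5)  (4,6)  (3,8)  (9,10)  (8,12)  (10,15)  (15,16)
take (1,4); take (4,6); take (9,10); take (10,15); take (15,16).
Selected 5 jobs.

5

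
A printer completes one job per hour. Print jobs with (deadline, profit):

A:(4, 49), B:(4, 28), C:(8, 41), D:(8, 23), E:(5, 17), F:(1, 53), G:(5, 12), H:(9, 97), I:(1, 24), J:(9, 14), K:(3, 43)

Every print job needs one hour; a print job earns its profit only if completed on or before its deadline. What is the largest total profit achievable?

365

Profit order: H=97 F=53 A=49 K=43 C=41 B=28 I=24 D=23 E=17 J=14 G=12
Assign: H→slot 9, F→slot 1, A→slot 4, K→slot 3, C→slot 8, B→slot 2, I skipped, D→slot 7, E→slot 5, J→slot 6, G skipped.
Slots: [1:F] [2:B] [3:K] [4:A] [5:E] [6:J] [7:D] [8:C] [9:H]
Profit = 53 + 28 + 43 + 49 + 17 + 14 + 23 + 41 + 97 = 365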